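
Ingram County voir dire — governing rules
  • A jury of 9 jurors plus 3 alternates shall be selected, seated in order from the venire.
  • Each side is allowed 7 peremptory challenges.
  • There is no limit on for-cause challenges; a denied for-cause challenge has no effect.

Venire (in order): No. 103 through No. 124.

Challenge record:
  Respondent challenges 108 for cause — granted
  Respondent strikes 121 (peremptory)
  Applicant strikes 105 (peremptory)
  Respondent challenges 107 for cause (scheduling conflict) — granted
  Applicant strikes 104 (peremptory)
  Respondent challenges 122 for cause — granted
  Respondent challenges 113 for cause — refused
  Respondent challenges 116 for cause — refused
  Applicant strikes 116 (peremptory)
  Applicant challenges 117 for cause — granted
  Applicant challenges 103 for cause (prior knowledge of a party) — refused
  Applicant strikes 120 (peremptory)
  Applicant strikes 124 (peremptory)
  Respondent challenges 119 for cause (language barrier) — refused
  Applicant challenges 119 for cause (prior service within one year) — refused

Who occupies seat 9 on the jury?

Removed: #104, #105, #107, #108, #116, #117, #120, #121, #122, #124. (#103, #113, #119 stay — for-cause denied.)
Filling seats in venire order through position 9: #103, #106, #109, #110, #111, #112, #113, #114, #115.
So seat 9 is #115.

115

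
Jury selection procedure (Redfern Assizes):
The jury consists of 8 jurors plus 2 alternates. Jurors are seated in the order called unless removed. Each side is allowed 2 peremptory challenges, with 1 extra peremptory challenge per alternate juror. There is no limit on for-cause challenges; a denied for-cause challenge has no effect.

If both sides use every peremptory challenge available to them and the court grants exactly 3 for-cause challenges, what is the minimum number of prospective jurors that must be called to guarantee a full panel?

21

Seats to fill: 8 + 2 alternates = 10.
Peremptories: 2 + 1×2 = 4 per side × 2 sides = 8.
For-cause removals: 3.
Minimum venire: 10 + 8 + 3 = 21.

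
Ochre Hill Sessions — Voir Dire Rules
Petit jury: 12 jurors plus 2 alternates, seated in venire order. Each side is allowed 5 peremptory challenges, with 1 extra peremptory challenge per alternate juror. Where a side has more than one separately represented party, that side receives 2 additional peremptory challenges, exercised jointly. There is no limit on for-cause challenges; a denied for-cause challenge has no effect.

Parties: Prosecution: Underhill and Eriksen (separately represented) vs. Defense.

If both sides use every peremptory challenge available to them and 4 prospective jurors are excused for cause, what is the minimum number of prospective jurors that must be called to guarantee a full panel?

Seats to fill: 12 + 2 alternates = 14.
Peremptories — Prosecution: 5 + 1×2 + 2 = 9; Defense: 5 + 1×2 = 7; total 16.
For-cause removals: 4.
Minimum venire: 14 + 16 + 4 = 34.

34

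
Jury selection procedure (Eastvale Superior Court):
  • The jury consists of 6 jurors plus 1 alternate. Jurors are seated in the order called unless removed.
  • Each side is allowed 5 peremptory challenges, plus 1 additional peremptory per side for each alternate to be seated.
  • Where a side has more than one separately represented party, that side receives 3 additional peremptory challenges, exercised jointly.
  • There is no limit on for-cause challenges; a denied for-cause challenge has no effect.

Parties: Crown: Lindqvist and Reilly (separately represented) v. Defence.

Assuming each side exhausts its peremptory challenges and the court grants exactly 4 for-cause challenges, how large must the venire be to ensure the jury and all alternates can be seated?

Seats to fill: 6 + 1 alternates = 7.
Peremptories — Crown: 5 + 1×1 + 3 = 9; Defence: 5 + 1×1 = 6; total 15.
For-cause removals: 4.
Minimum venire: 7 + 15 + 4 = 26.

26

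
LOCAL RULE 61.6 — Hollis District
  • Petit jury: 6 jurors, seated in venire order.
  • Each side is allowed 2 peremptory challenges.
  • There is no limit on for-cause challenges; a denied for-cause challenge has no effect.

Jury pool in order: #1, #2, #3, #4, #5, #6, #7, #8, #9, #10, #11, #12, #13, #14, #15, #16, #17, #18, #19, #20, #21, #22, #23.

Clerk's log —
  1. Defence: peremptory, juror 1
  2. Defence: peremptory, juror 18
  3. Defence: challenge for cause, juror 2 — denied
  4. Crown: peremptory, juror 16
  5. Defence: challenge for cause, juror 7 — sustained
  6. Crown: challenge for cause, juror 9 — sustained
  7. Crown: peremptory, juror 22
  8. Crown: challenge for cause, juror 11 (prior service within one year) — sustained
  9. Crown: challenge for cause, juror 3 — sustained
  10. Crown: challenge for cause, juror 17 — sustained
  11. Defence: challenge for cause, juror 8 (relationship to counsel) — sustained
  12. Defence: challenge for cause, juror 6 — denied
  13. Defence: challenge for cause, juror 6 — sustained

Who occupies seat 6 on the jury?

13

Removed: #1, #3, #6, #7, #8, #9, #11, #16, #17, #18, #22. (#2 stays — for-cause denied.)
Seating in order: seats 1–6 → #2, #4, #5, #10, #12, #13.
So seat 6 is #13.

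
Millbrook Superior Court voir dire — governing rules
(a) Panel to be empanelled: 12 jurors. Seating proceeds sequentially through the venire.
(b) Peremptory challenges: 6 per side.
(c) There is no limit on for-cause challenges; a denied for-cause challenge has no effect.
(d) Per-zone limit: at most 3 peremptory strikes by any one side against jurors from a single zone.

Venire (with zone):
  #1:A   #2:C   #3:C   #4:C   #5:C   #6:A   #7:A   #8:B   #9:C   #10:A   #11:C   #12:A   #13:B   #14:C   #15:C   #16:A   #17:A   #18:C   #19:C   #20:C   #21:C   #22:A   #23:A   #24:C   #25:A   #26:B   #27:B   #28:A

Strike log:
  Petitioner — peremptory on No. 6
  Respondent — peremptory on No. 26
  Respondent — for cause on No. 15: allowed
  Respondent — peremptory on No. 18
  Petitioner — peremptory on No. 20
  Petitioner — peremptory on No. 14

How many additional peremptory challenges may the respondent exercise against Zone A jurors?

3

Respondent peremptories so far: #26, #18 — 2 of 6 used, 4 left overall.
Against Zone A: none yet — per-zone cap 3 leaves 3.
Binding limit: min(4, 3) = 3.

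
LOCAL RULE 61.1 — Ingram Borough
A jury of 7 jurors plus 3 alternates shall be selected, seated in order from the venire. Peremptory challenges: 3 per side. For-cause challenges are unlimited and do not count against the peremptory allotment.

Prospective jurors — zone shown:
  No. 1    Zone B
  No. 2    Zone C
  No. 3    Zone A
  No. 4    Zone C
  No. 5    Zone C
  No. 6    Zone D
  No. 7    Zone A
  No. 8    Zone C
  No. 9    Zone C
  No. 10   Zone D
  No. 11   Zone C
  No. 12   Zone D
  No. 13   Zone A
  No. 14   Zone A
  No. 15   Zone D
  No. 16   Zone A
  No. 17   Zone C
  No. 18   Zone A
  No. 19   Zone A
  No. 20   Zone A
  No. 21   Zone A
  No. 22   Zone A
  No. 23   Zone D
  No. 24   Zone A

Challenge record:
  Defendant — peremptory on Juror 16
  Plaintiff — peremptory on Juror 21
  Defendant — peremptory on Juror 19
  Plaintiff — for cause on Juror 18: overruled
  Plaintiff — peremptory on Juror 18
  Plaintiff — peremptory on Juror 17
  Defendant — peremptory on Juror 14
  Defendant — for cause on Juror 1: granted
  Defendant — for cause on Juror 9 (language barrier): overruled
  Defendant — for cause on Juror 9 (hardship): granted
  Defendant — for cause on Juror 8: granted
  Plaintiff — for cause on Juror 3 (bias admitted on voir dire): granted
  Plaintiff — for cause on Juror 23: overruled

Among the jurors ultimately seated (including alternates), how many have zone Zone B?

Removed: #1, #3, #8, #9, #14, #16, #17, #18, #19, #21.
Seated (10 incl. alternates): #2, #4, #5, #6, #7, #10, #11, #12, #13, #15.
None of those are in Zone B → 0.

0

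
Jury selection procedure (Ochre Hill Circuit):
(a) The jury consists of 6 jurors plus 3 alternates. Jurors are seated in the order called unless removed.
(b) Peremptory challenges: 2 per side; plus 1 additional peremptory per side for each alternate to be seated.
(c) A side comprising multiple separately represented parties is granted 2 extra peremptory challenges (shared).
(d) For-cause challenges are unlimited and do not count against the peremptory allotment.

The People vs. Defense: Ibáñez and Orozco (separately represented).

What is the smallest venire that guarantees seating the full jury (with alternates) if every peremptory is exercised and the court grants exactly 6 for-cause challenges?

Seats to fill: 6 + 3 alternates = 9.
Peremptories — The People: 2 + 1×3 = 5; Defense: 2 + 1×3 + 2 = 7; total 12.
For-cause removals: 6.
Minimum venire: 9 + 12 + 6 = 27.

27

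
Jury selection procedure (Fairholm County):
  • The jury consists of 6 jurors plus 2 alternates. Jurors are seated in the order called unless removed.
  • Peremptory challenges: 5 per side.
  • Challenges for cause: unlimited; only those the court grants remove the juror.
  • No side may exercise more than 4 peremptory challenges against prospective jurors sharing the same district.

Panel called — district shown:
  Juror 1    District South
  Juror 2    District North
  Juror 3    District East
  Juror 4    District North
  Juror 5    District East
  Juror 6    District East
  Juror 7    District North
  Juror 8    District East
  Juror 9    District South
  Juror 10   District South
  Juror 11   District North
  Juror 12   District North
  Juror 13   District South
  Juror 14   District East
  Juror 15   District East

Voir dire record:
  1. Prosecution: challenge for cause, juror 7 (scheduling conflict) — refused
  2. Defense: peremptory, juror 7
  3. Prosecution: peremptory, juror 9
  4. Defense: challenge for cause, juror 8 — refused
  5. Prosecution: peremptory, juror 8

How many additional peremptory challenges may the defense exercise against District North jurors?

3

Defense peremptories so far: #7 — 1 of 5 used, 4 left overall.
Against District North: #7 — 1 used; per-district cap 4 leaves 3.
Binding limit: min(4, 3) = 3.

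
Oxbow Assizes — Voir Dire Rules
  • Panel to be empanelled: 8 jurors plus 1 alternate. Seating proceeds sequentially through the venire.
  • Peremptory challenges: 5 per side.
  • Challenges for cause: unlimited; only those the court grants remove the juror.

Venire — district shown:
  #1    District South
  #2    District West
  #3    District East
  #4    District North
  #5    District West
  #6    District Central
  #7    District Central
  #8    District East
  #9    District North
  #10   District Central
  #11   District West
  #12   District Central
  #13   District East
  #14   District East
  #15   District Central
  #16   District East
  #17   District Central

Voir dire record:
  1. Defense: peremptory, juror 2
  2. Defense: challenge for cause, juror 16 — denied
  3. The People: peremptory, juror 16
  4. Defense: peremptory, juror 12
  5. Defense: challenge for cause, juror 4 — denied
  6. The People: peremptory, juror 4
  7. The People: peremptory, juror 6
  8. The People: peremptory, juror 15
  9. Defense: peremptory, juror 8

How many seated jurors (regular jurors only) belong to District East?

2

Removed: #2, #4, #6, #8, #12, #15, #16.
Seated jurors 1–8: #1, #3, #5, #7, #9, #10, #11, #13 (alternates #14 not counted).
Of those, in District East: #3, #13 → 2.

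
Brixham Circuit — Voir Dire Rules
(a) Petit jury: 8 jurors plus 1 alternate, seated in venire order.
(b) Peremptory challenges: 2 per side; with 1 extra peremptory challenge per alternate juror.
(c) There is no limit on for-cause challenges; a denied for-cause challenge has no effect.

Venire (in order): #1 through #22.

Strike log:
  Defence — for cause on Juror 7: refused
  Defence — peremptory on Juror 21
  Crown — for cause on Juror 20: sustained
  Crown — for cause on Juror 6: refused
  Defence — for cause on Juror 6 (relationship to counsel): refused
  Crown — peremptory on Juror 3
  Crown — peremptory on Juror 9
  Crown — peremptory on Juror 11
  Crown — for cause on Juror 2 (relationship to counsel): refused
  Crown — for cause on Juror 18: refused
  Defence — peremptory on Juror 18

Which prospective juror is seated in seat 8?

10

Removed: #3, #9, #11, #18, #20, #21. (#2, #6, #7 stay — for-cause denied.)
Seating in order: seats 1–8 → #1, #2, #4, #5, #6, #7, #8, #10; alternates → #12.
So seat 8 is #10.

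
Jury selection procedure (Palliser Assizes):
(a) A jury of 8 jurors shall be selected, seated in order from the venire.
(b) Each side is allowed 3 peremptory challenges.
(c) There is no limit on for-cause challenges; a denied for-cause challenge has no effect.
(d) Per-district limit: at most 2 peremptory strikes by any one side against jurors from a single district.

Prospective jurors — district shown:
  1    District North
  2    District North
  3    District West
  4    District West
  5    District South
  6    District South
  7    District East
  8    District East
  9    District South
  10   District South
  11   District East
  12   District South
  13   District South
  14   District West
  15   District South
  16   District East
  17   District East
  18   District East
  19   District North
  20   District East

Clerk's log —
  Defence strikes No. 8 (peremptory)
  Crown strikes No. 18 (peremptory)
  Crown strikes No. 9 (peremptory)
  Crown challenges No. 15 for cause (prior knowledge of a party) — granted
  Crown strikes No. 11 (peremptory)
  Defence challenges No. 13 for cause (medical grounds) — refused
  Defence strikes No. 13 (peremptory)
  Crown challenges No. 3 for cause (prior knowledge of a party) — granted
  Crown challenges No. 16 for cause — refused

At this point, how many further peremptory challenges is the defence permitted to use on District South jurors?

1

Defence peremptories so far: #8, #13 — 2 of 3 used, 1 left overall.
Against District South: #13 — 1 used; per-district cap 2 leaves 1.
Binding limit: min(1, 1) = 1.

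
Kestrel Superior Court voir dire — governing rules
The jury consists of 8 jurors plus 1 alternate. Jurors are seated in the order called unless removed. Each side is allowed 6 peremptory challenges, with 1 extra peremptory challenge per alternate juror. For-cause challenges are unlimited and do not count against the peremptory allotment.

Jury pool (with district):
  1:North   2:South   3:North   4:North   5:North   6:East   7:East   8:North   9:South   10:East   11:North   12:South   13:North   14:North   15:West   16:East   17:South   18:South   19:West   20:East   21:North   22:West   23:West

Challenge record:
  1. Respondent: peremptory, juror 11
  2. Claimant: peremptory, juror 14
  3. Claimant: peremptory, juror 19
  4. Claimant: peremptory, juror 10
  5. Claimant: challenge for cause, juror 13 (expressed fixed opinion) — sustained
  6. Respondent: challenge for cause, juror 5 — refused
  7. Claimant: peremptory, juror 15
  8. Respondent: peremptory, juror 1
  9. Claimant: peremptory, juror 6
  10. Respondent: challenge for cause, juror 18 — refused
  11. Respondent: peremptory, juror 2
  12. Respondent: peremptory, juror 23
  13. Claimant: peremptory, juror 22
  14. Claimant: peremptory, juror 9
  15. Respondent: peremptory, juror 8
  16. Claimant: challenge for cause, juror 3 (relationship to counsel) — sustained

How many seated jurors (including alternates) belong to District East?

3

Removed: #1, #2, #3, #6, #8, #9, #10, #11, #13, #14, #15, #19, #22, #23.
Seated (9 incl. alternates): #4, #5, #7, #12, #16, #17, #18, #20, #21.
Of those, in District East: #7, #16, #20 → 3.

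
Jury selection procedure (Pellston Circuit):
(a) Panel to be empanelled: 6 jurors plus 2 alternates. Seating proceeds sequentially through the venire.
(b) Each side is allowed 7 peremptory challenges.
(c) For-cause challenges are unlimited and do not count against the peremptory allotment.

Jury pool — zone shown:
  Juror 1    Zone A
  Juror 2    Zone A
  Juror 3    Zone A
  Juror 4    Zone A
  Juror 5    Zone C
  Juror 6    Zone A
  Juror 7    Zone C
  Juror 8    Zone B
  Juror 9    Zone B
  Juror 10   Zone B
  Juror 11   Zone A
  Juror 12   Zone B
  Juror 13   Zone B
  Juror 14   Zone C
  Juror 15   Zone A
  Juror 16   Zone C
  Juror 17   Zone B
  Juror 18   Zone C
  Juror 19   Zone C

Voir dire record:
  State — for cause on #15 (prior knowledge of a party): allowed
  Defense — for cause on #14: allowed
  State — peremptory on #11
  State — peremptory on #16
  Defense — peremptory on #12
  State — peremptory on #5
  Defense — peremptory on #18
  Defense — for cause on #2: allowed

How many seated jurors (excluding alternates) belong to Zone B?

Removed: #2, #5, #11, #12, #14, #15, #16, #18.
Seated jurors 1–6: #1, #3, #4, #6, #7, #8 (alternates #9, #10 not counted).
Of those, in Zone B: #8 → 1.

1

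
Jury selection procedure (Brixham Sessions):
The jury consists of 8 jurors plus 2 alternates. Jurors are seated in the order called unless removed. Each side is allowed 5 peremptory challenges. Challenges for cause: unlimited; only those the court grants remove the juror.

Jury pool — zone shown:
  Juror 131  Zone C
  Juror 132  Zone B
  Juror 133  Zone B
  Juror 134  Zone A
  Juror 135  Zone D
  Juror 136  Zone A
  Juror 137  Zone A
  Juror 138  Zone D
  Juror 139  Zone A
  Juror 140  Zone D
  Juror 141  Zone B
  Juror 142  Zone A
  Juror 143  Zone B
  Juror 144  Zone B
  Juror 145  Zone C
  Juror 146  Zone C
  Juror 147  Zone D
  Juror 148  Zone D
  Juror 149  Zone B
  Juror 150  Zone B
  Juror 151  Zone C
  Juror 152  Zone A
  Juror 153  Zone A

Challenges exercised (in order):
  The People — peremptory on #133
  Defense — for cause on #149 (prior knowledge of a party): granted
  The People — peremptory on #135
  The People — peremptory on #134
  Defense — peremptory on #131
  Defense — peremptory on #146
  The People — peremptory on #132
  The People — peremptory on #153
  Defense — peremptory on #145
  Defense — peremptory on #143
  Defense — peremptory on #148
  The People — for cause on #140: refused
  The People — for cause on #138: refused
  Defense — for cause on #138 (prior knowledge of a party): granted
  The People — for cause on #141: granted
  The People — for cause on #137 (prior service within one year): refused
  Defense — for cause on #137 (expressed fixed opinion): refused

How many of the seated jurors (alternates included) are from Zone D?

Removed: #131, #132, #133, #134, #135, #138, #141, #143, #145, #146, #148, #149, #153.
Seated (10 incl. alternates): #136, #137, #139, #140, #142, #144, #147, #150, #151, #152.
Of those, in Zone D: #140, #147 → 2.

2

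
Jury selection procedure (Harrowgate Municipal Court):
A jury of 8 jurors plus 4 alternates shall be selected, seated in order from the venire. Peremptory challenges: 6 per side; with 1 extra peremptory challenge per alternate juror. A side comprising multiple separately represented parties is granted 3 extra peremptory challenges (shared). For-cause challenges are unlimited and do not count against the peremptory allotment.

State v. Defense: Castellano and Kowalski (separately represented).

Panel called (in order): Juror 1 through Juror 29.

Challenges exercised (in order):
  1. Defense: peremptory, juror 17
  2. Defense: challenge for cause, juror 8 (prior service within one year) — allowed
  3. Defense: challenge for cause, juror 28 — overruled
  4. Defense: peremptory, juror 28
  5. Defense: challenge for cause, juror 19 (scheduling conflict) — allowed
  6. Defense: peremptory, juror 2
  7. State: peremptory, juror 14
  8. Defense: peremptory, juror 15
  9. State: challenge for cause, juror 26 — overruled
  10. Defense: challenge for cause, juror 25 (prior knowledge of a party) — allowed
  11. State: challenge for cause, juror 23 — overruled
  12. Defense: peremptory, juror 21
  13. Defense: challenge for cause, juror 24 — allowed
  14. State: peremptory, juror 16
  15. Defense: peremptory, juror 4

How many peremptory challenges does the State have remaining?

8

State allotment: 6 base + 1 × 4 alternates = 10.
State peremptories used: #14, #16 — 2 (for-cause on #26, #23 don't count).
Remaining: 10 − 2 = 8.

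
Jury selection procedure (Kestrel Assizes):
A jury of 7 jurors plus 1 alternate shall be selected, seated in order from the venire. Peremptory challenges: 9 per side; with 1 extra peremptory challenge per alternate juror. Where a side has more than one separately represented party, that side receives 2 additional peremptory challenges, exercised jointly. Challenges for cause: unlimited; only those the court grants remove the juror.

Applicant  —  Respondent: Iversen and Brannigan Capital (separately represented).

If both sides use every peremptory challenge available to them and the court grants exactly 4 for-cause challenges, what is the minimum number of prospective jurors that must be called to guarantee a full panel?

34

Seats to fill: 7 + 1 alternates = 8.
Peremptories — Applicant: 9 + 1×1 = 10; Respondent: 9 + 1×1 + 2 = 12; total 22.
For-cause removals: 4.
Minimum venire: 8 + 22 + 4 = 34.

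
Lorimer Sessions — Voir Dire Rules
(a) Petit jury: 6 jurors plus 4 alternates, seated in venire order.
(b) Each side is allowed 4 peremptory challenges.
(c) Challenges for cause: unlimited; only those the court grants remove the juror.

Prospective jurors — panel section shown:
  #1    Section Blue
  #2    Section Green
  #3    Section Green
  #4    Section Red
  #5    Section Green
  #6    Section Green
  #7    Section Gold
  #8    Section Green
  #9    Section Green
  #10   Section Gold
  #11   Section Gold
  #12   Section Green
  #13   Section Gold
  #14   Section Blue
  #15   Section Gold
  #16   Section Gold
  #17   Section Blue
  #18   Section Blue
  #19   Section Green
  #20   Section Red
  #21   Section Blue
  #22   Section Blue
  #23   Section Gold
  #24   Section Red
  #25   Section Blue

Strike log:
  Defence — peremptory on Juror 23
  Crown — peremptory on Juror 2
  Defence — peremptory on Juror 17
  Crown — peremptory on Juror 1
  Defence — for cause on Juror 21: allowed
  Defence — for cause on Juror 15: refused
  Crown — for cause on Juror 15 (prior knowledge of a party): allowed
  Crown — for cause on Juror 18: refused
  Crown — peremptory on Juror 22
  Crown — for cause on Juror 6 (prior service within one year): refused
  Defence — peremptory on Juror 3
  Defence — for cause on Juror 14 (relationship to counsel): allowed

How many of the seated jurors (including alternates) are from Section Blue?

Removed: #1, #2, #3, #14, #15, #17, #21, #22, #23.
Seated (10 incl. alternates): #4, #5, #6, #7, #8, #9, #10, #11, #12, #13.
None of those are in Section Blue → 0.

0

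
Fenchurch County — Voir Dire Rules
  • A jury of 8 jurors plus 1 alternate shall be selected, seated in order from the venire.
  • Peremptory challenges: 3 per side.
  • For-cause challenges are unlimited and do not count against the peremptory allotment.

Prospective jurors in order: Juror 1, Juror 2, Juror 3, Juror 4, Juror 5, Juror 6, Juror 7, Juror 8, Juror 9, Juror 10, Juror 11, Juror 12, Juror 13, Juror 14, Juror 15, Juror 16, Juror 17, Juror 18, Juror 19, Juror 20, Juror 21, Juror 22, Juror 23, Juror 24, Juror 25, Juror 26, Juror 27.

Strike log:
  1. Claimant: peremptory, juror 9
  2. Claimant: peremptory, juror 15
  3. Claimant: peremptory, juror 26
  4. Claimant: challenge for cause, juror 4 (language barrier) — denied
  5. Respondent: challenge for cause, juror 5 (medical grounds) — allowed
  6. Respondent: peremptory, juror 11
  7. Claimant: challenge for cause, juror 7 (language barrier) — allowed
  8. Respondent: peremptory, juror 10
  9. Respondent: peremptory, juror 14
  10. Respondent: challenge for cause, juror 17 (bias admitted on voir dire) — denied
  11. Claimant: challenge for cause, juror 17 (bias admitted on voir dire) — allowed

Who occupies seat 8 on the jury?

Removed: #5, #7, #9, #10, #11, #14, #15, #17, #26. (#4 stays — for-cause denied.)
Seating in order: seats 1–8 → #1, #2, #3, #4, #6, #8, #12, #13; alternates → #16.
So seat 8 is #13.

13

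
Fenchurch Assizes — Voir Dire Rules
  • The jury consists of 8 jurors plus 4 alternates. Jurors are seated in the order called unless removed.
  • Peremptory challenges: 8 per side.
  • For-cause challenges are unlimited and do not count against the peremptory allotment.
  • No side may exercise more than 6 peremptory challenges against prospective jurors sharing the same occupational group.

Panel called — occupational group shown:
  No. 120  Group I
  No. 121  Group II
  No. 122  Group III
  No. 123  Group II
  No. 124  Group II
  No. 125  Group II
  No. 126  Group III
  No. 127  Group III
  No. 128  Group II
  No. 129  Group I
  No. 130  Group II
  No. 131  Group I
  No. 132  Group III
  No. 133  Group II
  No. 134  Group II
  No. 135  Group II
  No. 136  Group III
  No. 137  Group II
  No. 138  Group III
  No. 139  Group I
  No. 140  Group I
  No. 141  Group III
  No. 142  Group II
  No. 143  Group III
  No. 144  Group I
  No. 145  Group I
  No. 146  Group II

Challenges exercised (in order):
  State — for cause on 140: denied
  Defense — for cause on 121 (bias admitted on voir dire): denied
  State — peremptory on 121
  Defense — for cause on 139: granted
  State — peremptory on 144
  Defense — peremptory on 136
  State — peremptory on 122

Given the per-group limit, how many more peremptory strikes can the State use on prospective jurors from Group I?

5

State peremptories so far: #121, #144, #122 — 3 of 8 used, 5 left overall.
Against Group I: #144 — 1 used; per-group cap 6 leaves 5.
Binding limit: min(5, 5) = 5.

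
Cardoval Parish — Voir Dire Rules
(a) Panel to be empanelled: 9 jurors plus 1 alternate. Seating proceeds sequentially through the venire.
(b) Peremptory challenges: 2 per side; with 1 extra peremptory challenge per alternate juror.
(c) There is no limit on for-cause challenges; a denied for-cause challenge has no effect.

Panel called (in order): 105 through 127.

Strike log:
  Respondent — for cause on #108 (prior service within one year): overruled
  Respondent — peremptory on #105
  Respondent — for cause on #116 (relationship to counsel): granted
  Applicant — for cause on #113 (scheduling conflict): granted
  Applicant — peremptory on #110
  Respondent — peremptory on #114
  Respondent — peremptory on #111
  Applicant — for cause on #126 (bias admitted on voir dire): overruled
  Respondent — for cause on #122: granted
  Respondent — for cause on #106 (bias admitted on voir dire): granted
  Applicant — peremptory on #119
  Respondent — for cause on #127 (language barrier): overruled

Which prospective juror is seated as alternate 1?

123

Removed: #105, #106, #110, #111, #113, #114, #116, #119, #122. (#108, #126, #127 stay — for-cause denied.)
Seating in order: seats 1–9 → #107, #108, #109, #112, #115, #117, #118, #120, #121; alternates → #123.
So alternate 1 is #123.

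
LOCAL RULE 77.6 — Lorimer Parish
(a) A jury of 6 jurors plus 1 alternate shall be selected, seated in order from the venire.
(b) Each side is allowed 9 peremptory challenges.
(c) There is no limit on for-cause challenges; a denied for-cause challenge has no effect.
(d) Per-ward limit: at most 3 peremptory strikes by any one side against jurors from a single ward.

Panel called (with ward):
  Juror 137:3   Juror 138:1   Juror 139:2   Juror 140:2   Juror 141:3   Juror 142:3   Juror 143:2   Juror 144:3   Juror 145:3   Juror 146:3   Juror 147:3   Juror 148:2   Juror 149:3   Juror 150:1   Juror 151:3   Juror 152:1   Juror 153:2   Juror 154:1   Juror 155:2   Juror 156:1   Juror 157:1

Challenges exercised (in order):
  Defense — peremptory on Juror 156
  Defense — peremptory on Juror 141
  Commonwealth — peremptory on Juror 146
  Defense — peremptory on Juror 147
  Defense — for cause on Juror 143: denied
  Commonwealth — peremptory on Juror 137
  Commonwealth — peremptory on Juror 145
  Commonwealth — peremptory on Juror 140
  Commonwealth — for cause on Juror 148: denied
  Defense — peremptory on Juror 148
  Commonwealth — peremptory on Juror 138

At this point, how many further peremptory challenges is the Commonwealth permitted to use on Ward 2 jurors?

2

Commonwealth peremptories so far: #146, #137, #145, #140, #138 — 5 of 9 used, 4 left overall.
Against Ward 2: #140 — 1 used; per-ward cap 3 leaves 2.
Binding limit: min(4, 2) = 2.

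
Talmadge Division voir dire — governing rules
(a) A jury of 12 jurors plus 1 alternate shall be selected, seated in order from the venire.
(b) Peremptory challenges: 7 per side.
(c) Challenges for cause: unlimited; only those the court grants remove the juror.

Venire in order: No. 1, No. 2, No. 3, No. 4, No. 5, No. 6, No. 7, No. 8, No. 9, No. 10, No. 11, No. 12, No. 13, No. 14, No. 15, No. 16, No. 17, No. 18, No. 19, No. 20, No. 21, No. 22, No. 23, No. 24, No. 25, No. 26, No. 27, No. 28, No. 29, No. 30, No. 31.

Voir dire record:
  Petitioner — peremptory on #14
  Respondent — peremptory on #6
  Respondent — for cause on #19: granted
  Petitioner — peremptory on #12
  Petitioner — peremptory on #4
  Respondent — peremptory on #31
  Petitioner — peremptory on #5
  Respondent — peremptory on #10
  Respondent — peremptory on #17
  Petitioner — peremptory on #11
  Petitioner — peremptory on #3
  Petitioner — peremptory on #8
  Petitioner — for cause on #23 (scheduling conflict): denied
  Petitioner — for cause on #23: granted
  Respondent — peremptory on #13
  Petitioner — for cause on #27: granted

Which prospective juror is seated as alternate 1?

26

Removed: #3, #4, #5, #6, #8, #10, #11, #12, #13, #14, #17, #19, #23, #27, #31.
Filling seats in venire order through position 13: #1, #2, #7, #9, #15, #16, #18, #20, #21, #22, #24, #25, #26.
So alternate 1 is #26.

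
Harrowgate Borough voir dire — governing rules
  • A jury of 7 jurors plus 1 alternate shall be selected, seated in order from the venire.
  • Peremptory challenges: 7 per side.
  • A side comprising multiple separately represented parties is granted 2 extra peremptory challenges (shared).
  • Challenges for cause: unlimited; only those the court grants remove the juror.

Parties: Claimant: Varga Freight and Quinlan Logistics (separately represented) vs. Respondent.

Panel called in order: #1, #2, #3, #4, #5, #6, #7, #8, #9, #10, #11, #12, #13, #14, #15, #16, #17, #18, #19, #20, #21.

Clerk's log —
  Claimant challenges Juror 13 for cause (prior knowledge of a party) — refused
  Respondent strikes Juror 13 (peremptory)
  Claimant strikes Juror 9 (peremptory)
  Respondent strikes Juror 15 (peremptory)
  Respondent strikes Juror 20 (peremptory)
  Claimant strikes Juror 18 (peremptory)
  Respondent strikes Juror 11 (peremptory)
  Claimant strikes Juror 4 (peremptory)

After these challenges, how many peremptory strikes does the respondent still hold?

3

Respondent allotment: 7.
Respondent peremptories used: #13, #15, #20, #11 — 4.
Remaining: 7 − 4 = 3.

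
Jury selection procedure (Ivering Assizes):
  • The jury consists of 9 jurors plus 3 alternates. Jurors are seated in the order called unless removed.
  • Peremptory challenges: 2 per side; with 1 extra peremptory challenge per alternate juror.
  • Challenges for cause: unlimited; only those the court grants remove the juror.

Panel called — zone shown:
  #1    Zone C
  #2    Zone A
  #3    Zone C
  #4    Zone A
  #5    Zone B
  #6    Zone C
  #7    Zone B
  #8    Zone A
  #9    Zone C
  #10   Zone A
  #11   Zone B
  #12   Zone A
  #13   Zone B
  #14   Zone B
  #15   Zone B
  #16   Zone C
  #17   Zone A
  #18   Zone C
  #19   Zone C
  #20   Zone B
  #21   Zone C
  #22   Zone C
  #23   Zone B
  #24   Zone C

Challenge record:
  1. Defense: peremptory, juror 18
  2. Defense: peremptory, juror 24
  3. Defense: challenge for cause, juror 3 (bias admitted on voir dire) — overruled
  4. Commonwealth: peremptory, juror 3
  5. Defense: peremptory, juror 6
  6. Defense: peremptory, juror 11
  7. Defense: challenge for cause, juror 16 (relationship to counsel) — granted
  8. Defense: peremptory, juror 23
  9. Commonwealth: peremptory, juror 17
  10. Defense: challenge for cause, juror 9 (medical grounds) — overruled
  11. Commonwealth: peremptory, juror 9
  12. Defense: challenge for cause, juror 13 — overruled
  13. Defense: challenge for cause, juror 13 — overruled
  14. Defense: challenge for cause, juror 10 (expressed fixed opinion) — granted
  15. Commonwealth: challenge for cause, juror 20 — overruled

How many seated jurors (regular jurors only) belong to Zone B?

4

Removed: #3, #6, #9, #10, #11, #16, #17, #18, #23, #24.
Seated jurors 1–9: #1, #2, #4, #5, #7, #8, #12, #13, #14 (alternates #15, #19, #20 not counted).
Of those, in Zone B: #5, #7, #13, #14 → 4.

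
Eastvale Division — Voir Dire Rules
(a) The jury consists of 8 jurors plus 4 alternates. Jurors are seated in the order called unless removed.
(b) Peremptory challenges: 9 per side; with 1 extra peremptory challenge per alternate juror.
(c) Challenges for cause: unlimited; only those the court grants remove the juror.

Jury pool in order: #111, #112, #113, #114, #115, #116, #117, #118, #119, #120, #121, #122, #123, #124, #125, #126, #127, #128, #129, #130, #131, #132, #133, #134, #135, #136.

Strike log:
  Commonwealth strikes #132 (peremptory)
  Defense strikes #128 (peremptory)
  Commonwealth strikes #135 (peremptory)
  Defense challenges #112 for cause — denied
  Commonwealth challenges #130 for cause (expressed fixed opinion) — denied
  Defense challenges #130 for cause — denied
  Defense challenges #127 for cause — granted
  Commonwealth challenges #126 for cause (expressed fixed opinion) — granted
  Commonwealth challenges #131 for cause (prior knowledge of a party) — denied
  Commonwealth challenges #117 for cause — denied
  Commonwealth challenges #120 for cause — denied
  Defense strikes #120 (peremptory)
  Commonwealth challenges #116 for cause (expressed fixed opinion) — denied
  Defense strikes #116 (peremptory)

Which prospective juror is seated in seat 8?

Removed: #116, #120, #126, #127, #128, #132, #135. (#112, #117, #130, #131 stay — for-cause denied.)
Seating in order: seats 1–8 → #111, #112, #113, #114, #115, #117, #118, #119; alternates → #121, #122, #123, #124.
So seat 8 is #119.

119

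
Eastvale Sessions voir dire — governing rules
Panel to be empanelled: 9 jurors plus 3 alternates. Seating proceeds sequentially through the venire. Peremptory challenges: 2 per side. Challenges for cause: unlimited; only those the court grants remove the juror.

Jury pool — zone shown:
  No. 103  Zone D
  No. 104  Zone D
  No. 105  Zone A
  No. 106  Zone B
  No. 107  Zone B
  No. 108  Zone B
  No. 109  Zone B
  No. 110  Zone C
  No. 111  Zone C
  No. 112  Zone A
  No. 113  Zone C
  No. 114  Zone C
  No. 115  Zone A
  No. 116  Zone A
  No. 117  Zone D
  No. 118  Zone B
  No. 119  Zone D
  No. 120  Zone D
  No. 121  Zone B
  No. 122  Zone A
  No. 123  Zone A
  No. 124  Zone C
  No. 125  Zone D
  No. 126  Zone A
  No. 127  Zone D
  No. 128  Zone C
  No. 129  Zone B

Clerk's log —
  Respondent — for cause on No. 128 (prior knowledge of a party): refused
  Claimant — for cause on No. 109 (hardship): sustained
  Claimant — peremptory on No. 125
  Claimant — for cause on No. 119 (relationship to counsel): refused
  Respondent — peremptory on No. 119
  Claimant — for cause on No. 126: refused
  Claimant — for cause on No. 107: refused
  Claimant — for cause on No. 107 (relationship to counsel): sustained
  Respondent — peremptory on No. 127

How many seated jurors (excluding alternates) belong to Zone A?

Removed: #107, #109, #119, #125, #127.
Seated jurors 1–9: #103, #104, #105, #106, #108, #110, #111, #112, #113 (alternates #114, #115, #116 not counted).
Of those, in Zone A: #105, #112 → 2.

2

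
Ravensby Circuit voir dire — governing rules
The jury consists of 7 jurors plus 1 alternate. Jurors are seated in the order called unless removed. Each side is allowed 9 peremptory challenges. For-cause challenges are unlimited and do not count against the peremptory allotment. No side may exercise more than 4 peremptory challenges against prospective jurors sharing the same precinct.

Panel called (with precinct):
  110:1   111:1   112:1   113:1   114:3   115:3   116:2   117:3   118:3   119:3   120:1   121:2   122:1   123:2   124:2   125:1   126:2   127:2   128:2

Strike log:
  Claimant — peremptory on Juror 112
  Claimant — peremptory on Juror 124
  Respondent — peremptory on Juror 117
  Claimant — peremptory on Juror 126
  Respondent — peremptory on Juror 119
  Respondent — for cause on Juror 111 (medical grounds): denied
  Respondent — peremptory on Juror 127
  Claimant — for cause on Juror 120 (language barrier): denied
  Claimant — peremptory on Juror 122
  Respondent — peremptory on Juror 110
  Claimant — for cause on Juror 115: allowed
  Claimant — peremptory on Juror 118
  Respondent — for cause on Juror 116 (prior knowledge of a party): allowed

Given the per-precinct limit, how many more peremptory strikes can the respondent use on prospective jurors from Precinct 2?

3

Respondent peremptories so far: #117, #119, #127, #110 — 4 of 9 used, 5 left overall.
Against Precinct 2: #127 — 1 used; per-precinct cap 4 leaves 3.
Binding limit: min(5, 3) = 3.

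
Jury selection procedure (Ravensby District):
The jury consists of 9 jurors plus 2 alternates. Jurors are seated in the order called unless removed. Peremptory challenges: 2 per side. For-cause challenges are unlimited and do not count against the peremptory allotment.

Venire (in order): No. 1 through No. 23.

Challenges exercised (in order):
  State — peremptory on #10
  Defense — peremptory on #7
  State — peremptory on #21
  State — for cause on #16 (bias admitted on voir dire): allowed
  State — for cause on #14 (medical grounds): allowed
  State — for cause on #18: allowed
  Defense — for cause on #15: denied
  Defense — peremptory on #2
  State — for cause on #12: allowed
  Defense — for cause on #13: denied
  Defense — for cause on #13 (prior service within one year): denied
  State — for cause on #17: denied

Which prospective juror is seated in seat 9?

Removed: #2, #7, #10, #12, #14, #16, #18, #21. (#13, #15, #17 stay — for-cause denied.)
Seating in order: seats 1–9 → #1, #3, #4, #5, #6, #8, #9, #11, #13; alternates → #15, #17.
So seat 9 is #13.

13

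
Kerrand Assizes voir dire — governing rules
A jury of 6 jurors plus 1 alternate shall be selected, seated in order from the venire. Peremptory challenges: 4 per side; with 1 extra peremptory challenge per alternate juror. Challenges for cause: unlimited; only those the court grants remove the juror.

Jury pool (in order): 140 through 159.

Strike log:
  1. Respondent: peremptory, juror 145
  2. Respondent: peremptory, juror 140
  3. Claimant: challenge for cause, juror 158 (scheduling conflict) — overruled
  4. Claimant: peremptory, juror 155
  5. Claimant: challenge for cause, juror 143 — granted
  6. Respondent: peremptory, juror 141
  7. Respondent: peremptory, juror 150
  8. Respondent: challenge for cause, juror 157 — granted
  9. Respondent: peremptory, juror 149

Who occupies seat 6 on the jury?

Removed: #140, #141, #143, #145, #149, #150, #155, #157. (#158 stays — for-cause denied.)
Filling seats in venire order through position 6: #142, #144, #146, #147, #148, #151.
So seat 6 is #151.

151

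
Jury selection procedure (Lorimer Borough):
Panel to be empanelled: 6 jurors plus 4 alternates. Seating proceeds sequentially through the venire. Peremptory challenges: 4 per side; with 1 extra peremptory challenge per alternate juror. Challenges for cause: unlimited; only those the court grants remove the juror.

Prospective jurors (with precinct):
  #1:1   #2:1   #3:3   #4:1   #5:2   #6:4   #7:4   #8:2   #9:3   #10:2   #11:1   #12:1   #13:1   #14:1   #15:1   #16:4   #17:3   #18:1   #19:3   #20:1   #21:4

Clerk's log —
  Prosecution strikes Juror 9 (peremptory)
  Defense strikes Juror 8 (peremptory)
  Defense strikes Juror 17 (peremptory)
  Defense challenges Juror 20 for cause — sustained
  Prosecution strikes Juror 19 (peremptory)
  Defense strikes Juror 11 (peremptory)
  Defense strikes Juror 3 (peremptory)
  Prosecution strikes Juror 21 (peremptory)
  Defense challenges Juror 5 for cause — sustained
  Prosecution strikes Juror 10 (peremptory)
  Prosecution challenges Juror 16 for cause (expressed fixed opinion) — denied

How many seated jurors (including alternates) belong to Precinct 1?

Removed: #3, #5, #8, #9, #10, #11, #17, #19, #20, #21.
Seated (10 incl. alternates): #1, #2, #4, #6, #7, #12, #13, #14, #15, #16.
Of those, in Precinct 1: #1, #2, #4, #12, #13, #14, #15 → 7.

7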